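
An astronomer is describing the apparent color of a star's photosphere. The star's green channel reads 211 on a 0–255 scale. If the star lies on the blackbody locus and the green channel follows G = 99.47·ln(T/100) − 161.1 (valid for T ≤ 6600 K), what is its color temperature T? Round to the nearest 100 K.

4200 K

ln t = (211 + 161.1) / 99.47 = 3.7408.
t = e^3.7408 = 42.133.
T = 100·t = 4213 K → 4200 K to the nearest 100 K.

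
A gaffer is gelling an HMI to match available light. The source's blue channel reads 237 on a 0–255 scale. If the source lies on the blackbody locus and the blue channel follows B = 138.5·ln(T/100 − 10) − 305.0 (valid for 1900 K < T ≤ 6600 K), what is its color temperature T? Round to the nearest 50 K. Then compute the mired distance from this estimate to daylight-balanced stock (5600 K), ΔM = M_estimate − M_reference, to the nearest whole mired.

ln(t − 10) = (237 + 305.0) / 138.5 = 3.9134.
t − 10 = e^3.9134 = 50.067, so t = 60.067.
T = 100·t = 6007 K → 6000 K to the nearest 50 K.
M_estimate = 10⁶/6000 = 166.67; M_reference = 10⁶/5600 = 178.57.
ΔM = 166.67 − 178.57 = -11.90 → -12 mireds.

-12 mireds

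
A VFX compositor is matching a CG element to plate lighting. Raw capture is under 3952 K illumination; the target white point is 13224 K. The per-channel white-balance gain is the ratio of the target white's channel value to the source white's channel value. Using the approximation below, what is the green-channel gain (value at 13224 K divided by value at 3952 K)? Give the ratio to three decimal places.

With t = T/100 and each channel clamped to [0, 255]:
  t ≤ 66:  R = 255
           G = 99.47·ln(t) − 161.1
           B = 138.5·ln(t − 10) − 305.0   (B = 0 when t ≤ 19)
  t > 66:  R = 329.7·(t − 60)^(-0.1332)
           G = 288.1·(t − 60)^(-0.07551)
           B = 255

At 3952 K (t = 39.52):
  G = 99.47·ln 39.52 − 161.1 = 99.47·3.6768 − 161.1 = 204.632.
At 13224 K (t = 132.24):
  G = 288.1·(132.24 − 60)^(-0.07551) = 288.1·72.24^(-0.07551) = 288.1·0.72384 = 208.539.
Gain = 208.539 / 204.632 = 1.0191 → 1.019.

1.019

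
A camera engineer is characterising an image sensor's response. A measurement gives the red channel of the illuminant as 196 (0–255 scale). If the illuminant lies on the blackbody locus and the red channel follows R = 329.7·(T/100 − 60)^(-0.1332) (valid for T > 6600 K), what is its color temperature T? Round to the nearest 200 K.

(t − 60)^(-0.1332) = 196/329.7 = 0.59448.
t − 60 = 0.59448^(1/-0.1332) = 0.59448^(-7.508) = 49.621, so t = 109.621.
T = 100·t = 10962 K → 11000 K to the nearest 200 K.

11000 K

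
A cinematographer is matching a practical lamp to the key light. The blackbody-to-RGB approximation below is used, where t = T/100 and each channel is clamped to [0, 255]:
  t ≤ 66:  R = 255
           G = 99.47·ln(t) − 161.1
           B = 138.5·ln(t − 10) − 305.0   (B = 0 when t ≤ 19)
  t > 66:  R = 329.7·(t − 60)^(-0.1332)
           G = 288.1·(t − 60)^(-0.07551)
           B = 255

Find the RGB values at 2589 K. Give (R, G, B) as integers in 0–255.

(255, 163, 78)

t = 2589/100 = 25.89; the t ≤ 66 branch applies.
R = 255 by definition for t ≤ 66.
G = 99.47·ln 25.89 − 161.1 = 99.47·3.2539 − 161.1 = 162.561.
B = 138.5·ln(25.89 − 10) − 305.0 = 138.5·ln 15.89 − 305.0 = 138.5·2.7657 − 305.0 = 78.048.
Rounded: (255, 163, 78).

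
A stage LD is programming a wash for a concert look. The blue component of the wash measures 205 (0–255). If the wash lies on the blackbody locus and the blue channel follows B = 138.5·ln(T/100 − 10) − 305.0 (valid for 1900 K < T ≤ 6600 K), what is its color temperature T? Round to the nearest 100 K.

ln(t − 10) = (205 + 305.0) / 138.5 = 3.6823.
t − 10 = e^3.6823 = 39.738, so t = 49.738.
T = 100·t = 4974 K → 5000 K to the nearest 100 K.

5000 K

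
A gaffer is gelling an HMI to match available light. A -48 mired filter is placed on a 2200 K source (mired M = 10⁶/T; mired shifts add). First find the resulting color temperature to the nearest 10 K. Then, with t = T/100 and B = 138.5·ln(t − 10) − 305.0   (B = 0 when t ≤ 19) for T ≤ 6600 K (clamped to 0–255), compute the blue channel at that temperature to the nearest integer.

66

M_in = 10⁶/2200 = 454.55; M_out = 454.55 + (-48) = 406.55.
T_out = 10⁶/406.55 = 2459.7 K → 2460 K; t = 24.6.
B = 138.5·ln(24.6 − 10) − 305.0 = 138.5·ln 14.6 − 305.0 = 138.5·2.6810 − 305.0 = 66.321.
Rounded: 66.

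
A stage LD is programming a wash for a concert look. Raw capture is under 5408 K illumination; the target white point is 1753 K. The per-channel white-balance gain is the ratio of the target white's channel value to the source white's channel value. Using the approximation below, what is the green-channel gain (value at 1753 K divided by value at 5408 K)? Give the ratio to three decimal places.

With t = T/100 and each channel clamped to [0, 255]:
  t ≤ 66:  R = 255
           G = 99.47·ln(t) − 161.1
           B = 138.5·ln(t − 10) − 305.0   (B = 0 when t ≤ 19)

0.525

At 5408 K (t = 54.08):
  G = 99.47·ln 54.08 − 161.1 = 99.47·3.9905 − 161.1 = 235.831.
At 1753 K (t = 17.53):
  G = 99.47·ln 17.53 − 161.1 = 99.47·2.8639 − 161.1 = 123.773.
Gain = 123.773 / 235.831 = 0.5248 → 0.525.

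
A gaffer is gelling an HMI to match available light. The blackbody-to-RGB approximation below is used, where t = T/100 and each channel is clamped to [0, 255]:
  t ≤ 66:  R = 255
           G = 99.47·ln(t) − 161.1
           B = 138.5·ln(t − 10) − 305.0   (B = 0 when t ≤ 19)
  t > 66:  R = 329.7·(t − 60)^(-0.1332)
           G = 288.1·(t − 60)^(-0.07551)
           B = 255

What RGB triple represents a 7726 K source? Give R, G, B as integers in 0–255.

t = 7726/100 = 77.26; the t > 66 branch applies.
R = 329.7·(77.26 − 60)^(-0.1332) = 329.7·17.26^(-0.1332) = 329.7·0.68427 = 225.603.
G = 288.1·(77.26 − 60)^(-0.07551) = 288.1·17.26^(-0.07551) = 288.1·0.80648 = 232.346.
B = 255 by definition for t > 66.
Rounded: (226, 232, 255).

R=226, G=232, B=255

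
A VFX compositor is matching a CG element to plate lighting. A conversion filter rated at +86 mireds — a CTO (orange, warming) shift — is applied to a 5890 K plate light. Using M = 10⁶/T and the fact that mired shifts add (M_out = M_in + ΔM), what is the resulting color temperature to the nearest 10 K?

M_in = 10⁶/5890 = 169.78 mireds.
M_out = 169.78 + (+86) = 255.78 mireds.
T_out = 10⁶/255.78 = 3909.6 K → 3910 K.

3910 K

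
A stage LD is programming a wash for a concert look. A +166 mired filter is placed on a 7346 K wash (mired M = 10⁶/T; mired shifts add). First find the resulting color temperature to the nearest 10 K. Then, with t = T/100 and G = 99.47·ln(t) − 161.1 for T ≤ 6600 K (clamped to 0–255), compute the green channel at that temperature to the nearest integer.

M_in = 10⁶/7346 = 136.13; M_out = 136.13 + (+166) = 302.13.
T_out = 10⁶/302.13 = 3309.8 K → 3310 K; t = 33.1.
G = 99.47·ln 33.1 − 161.1 = 99.47·3.4995 − 161.1 = 186.999.
Rounded: 187.

187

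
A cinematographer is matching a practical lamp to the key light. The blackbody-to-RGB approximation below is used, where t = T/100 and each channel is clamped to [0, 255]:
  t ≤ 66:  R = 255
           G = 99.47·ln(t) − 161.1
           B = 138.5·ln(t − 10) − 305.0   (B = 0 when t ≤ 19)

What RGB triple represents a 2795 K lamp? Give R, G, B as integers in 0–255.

t = 2795/100 = 27.95; the t ≤ 66 branch applies.
R = 255 by definition for t ≤ 66.
G = 99.47·ln 27.95 − 161.1 = 99.47·3.3304 − 161.1 = 170.177.
B = 138.5·ln(27.95 − 10) − 305.0 = 138.5·ln 17.95 − 305.0 = 138.5·2.8876 − 305.0 = 94.931.
Rounded: (255, 170, 95).

R=255, G=170, B=95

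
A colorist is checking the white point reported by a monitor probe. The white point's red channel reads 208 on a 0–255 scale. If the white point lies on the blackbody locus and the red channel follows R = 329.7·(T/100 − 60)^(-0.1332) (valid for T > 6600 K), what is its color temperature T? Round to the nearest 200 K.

9200 K

(t − 60)^(-0.1332) = 208/329.7 = 0.63088.
t − 60 = 0.63088^(1/-0.1332) = 0.63088^(-7.508) = 31.763, so t = 91.763.
T = 100·t = 9176 K → 9200 K to the nearest 200 K.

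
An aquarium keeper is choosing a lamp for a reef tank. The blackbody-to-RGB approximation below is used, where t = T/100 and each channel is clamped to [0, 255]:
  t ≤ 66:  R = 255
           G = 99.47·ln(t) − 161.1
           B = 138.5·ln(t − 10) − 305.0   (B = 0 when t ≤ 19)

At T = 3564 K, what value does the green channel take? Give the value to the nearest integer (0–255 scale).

t = 3564/100 = 35.64; the t ≤ 66 branch applies.
G = 99.47·ln 35.64 − 161.1 = 99.47·3.5735 − 161.1 = 194.353.
Rounded: 194.

194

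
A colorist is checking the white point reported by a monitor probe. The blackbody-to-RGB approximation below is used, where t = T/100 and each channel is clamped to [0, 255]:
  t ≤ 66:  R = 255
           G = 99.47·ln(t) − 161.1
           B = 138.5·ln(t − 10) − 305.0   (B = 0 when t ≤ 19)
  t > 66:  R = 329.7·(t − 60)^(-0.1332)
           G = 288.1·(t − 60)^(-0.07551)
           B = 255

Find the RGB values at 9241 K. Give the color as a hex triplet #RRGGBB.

#CFDEFF

t = 9241/100 = 92.41; the t > 66 branch applies.
R = 329.7·(92.41 − 60)^(-0.1332) = 329.7·32.41^(-0.1332) = 329.7·0.62918 = 207.442.
G = 288.1·(92.41 − 60)^(-0.07551) = 288.1·32.41^(-0.07551) = 288.1·0.76900 = 221.550.
B = 255 by definition for t > 66.
Rounded: (207, 222, 255).
In hex: #CFDEFF.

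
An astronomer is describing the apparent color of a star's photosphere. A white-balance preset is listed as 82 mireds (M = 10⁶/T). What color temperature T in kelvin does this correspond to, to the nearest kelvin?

T = 10⁶ / 82 = 12195.12 K → 12195 K.

12195 K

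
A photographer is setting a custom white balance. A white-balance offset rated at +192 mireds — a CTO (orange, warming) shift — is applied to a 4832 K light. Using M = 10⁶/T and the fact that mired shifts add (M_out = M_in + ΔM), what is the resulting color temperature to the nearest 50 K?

2500 K

M_in = 10⁶/4832 = 206.95 mireds.
M_out = 206.95 + (+192) = 398.95 mireds.
T_out = 10⁶/398.95 = 2506.6 K → 2500 K.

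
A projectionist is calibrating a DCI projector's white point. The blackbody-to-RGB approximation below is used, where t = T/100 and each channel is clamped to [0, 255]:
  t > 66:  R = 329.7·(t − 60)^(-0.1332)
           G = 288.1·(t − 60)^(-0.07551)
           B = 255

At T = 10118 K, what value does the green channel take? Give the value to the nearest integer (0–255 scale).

t = 10118/100 = 101.18; the t > 66 branch applies.
G = 288.1·(101.18 − 60)^(-0.07551) = 288.1·41.18^(-0.07551) = 288.1·0.75522 = 217.580.
Rounded: 218.

218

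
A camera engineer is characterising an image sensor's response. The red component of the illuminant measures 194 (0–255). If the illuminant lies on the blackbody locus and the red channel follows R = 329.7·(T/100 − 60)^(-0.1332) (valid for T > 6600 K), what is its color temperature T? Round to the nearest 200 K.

11400 K

(t − 60)^(-0.1332) = 194/329.7 = 0.58841.
t − 60 = 0.58841^(1/-0.1332) = 0.58841^(-7.508) = 53.593, so t = 113.593.
T = 100·t = 11359 K → 11400 K to the nearest 200 K.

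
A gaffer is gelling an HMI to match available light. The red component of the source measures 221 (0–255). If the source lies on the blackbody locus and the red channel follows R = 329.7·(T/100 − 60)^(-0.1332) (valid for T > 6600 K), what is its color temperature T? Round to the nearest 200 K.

8000 K

(t − 60)^(-0.1332) = 221/329.7 = 0.67031.
t − 60 = 0.67031^(1/-0.1332) = 0.67031^(-7.508) = 20.149, so t = 80.149.
T = 100·t = 8015 K → 8000 K to the nearest 200 K.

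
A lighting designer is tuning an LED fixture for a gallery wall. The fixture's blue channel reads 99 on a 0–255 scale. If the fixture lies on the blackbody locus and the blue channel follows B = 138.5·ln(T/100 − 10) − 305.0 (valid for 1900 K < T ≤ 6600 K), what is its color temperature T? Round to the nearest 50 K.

2850 K

ln(t − 10) = (99 + 305.0) / 138.5 = 2.9170.
t − 10 = e^2.9170 = 18.485, so t = 28.485.
T = 100·t = 2849 K → 2850 K to the nearest 50 K.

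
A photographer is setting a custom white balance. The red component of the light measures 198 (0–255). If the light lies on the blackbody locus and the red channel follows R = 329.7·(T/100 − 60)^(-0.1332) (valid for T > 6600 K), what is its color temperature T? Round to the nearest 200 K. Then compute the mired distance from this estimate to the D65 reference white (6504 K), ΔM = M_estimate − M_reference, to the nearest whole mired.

-59 mireds

(t − 60)^(-0.1332) = 198/329.7 = 0.60055.
t − 60 = 0.60055^(1/-0.1332) = 0.60055^(-7.508) = 45.980, so t = 105.980.
T = 100·t = 10598 K → 10600 K to the nearest 200 K.
M_estimate = 10⁶/10600 = 94.34; M_reference = 10⁶/6504 = 153.75.
ΔM = 94.34 − 153.75 = -59.41 → -59 mireds.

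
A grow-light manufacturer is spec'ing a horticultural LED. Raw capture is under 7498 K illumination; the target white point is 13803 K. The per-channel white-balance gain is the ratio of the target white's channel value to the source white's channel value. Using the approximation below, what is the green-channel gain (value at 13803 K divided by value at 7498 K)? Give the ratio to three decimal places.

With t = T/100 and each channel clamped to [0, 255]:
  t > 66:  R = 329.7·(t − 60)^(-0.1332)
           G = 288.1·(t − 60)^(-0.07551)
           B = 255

At 7498 K (t = 74.98):
  G = 288.1·(74.98 − 60)^(-0.07551) = 288.1·14.98^(-0.07551) = 288.1·0.81515 = 234.844.
At 13803 K (t = 138.03):
  G = 288.1·(138.03 − 60)^(-0.07551) = 288.1·78.03^(-0.07551) = 288.1·0.71964 = 207.328.
Gain = 207.328 / 234.844 = 0.8828 → 0.883.

0.883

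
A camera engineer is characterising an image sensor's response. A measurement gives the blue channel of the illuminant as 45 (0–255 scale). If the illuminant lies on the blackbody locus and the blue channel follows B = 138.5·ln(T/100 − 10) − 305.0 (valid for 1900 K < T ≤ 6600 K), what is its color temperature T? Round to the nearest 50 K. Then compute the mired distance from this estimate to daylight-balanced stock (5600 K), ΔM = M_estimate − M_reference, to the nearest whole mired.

ln(t − 10) = (45 + 305.0) / 138.5 = 2.5271.
t − 10 = e^2.5271 = 12.517, so t = 22.517.
T = 100·t = 2252 K → 2250 K to the nearest 50 K.
M_estimate = 10⁶/2250 = 444.44; M_reference = 10⁶/5600 = 178.57.
ΔM = 444.44 − 178.57 = 265.87 → +266 mireds.

+266 mireds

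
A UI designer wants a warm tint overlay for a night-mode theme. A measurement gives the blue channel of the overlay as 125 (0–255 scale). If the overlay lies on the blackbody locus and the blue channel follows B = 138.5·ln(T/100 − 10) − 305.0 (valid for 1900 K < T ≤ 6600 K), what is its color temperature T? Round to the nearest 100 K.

ln(t − 10) = (125 + 305.0) / 138.5 = 3.1047.
t − 10 = e^3.1047 = 22.302, so t = 32.302.
T = 100·t = 3230 K → 3200 K to the nearest 100 K.

3200 K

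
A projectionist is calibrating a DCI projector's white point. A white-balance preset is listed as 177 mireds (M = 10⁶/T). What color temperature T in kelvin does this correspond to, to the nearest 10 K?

5650 K

T = 10⁶ / 177 = 5649.72 K → 5650 K.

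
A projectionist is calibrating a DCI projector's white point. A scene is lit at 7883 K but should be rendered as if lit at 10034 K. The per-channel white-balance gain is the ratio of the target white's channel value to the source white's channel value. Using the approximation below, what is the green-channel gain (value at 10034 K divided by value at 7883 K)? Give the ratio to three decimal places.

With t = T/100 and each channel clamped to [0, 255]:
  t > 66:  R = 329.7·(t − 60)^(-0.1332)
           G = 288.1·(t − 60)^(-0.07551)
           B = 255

0.944

At 7883 K (t = 78.83):
  G = 288.1·(78.83 − 60)^(-0.07551) = 288.1·18.83^(-0.07551) = 288.1·0.80119 = 230.823.
At 10034 K (t = 100.34):
  G = 288.1·(100.34 − 60)^(-0.07551) = 288.1·40.34^(-0.07551) = 288.1·0.75640 = 217.919.
Gain = 217.919 / 230.823 = 0.9441 → 0.944.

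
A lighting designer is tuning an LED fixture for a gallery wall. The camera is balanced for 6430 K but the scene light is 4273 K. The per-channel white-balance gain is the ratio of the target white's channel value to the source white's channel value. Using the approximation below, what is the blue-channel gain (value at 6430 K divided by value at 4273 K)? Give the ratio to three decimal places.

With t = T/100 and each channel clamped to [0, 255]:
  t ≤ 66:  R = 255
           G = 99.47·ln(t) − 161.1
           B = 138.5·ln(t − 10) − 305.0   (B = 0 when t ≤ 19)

1.394

At 4273 K (t = 42.73):
  B = 138.5·ln(42.73 − 10) − 305.0 = 138.5·ln 32.73 − 305.0 = 138.5·3.4883 − 305.0 = 178.128.
At 6430 K (t = 64.3):
  B = 138.5·ln(64.3 − 10) − 305.0 = 138.5·ln 54.3 − 305.0 = 138.5·3.9945 − 305.0 = 248.242.
Gain = 248.242 / 178.128 = 1.3936 → 1.394.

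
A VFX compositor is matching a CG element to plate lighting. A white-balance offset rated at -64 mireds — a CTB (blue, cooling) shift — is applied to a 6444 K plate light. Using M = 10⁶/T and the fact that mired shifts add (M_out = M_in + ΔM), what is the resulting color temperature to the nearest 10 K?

M_in = 10⁶/6444 = 155.18 mireds.
M_out = 155.18 + (-64) = 91.18 mireds.
T_out = 10⁶/91.18 = 10966.9 K → 10970 K.

10970 K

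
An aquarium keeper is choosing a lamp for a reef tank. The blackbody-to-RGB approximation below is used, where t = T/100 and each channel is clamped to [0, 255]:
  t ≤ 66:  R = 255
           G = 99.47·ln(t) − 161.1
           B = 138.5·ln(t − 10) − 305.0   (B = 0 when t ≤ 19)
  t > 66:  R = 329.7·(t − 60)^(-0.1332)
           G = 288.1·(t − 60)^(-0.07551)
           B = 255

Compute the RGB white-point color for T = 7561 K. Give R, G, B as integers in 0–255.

R=229, G=234, B=255

t = 7561/100 = 75.61; the t > 66 branch applies.
R = 329.7·(75.61 − 60)^(-0.1332) = 329.7·15.61^(-0.1332) = 329.7·0.69349 = 228.643.
G = 288.1·(75.61 − 60)^(-0.07551) = 288.1·15.61^(-0.07551) = 288.1·0.81262 = 234.115.
B = 255 by definition for t > 66.
Rounded: (229, 234, 255).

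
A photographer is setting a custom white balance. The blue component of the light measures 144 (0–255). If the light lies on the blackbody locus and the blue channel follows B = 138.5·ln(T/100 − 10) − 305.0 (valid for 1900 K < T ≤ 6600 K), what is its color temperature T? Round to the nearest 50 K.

ln(t − 10) = (144 + 305.0) / 138.5 = 3.2419.
t − 10 = e^3.2419 = 25.582, so t = 35.582.
T = 100·t = 3558 K → 3550 K to the nearest 50 K.

3550 K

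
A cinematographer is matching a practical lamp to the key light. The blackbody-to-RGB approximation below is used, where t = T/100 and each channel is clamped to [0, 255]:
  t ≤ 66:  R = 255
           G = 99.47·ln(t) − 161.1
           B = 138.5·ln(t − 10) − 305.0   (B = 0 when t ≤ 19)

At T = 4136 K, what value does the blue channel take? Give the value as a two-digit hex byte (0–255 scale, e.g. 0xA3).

0xAC

t = 4136/100 = 41.36; the t ≤ 66 branch applies.
B = 138.5·ln(41.36 − 10) − 305.0 = 138.5·ln 31.36 − 305.0 = 138.5·3.4455 − 305.0 = 172.206.
Rounded: 172; in hex, 0xAC.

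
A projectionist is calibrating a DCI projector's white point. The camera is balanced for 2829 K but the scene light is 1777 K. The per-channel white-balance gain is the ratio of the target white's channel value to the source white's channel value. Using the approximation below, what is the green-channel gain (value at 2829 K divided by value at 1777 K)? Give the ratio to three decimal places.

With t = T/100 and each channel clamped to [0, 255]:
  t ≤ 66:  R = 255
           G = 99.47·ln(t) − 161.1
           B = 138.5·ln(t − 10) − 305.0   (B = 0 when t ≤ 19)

1.370

At 1777 K (t = 17.77):
  G = 99.47·ln 17.77 − 161.1 = 99.47·2.8775 − 161.1 = 125.126.
At 2829 K (t = 28.29):
  G = 99.47·ln 28.29 − 161.1 = 99.47·3.3425 − 161.1 = 171.379.
Gain = 171.379 / 125.126 = 1.3697 → 1.370.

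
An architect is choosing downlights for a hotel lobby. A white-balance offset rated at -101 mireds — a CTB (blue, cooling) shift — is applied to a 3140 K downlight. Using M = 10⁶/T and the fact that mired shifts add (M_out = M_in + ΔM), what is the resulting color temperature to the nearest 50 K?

4600 K

M_in = 10⁶/3140 = 318.47 mireds.
M_out = 318.47 + (-101) = 217.47 mireds.
T_out = 10⁶/217.47 = 4598.3 K → 4600 K.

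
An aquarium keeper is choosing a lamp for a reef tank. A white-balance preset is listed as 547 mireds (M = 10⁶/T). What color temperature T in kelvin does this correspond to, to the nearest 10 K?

1830 K

T = 10⁶ / 547 = 1828.15 K → 1830 K.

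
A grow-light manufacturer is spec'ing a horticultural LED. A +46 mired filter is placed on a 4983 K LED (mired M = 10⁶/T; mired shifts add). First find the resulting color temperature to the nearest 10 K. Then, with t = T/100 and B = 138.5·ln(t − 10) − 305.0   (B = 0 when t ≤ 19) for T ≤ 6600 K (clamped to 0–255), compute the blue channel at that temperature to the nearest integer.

M_in = 10⁶/4983 = 200.68; M_out = 200.68 + (+46) = 246.68.
T_out = 10⁶/246.68 = 4053.8 K → 4050 K; t = 40.5.
B = 138.5·ln(40.5 − 10) − 305.0 = 138.5·ln 30.5 − 305.0 = 138.5·3.4177 − 305.0 = 168.355.
Rounded: 168.

168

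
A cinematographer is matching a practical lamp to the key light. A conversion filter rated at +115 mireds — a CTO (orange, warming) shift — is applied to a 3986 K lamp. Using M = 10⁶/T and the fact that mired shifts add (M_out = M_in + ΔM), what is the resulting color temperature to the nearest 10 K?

M_in = 10⁶/3986 = 250.88 mireds.
M_out = 250.88 + (+115) = 365.88 mireds.
T_out = 10⁶/365.88 = 2733.2 K → 2730 K.

2730 K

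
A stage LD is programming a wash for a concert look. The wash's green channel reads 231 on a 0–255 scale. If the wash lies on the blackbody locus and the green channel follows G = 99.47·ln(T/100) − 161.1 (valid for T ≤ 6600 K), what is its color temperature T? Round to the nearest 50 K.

ln t = (231 + 161.1) / 99.47 = 3.9419.
t = e^3.9419 = 51.516.
T = 100·t = 5152 K → 5150 K to the nearest 50 K.

5150 K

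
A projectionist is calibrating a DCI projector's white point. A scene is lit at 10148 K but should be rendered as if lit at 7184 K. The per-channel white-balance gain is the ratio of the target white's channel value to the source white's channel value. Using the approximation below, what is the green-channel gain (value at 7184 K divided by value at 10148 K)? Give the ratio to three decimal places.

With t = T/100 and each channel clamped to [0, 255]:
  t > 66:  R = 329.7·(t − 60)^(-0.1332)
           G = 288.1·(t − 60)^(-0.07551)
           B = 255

At 10148 K (t = 101.48):
  G = 288.1·(101.48 − 60)^(-0.07551) = 288.1·41.48^(-0.07551) = 288.1·0.75481 = 217.460.
At 7184 K (t = 71.84):
  G = 288.1·(71.84 − 60)^(-0.07551) = 288.1·11.84^(-0.07551) = 288.1·0.82976 = 239.053.
Gain = 239.053 / 217.460 = 1.0993 → 1.099.

1.099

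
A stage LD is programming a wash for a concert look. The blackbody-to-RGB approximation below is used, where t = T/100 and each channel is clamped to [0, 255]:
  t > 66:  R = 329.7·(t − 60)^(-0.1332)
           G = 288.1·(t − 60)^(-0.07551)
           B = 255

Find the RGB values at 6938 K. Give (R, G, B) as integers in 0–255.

(245, 243, 255)

t = 6938/100 = 69.38; the t > 66 branch applies.
R = 329.7·(69.38 − 60)^(-0.1332) = 329.7·9.38^(-0.1332) = 329.7·0.74217 = 244.693.
G = 288.1·(69.38 − 60)^(-0.07551) = 288.1·9.38^(-0.07551) = 288.1·0.84448 = 243.294.
B = 255 by definition for t > 66.
Rounded: (245, 243, 255).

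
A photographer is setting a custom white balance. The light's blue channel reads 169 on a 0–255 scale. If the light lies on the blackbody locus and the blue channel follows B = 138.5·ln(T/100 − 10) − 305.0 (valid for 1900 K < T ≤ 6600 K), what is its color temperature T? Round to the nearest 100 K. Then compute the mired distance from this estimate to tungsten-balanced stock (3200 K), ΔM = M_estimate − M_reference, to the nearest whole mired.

-69 mireds

ln(t − 10) = (169 + 305.0) / 138.5 = 3.4224.
t − 10 = e^3.4224 = 30.642, so t = 40.642.
T = 100·t = 4064 K → 4100 K to the nearest 100 K.
M_estimate = 10⁶/4100 = 243.90; M_reference = 10⁶/3200 = 312.50.
ΔM = 243.90 − 312.50 = -68.60 → -69 mireds.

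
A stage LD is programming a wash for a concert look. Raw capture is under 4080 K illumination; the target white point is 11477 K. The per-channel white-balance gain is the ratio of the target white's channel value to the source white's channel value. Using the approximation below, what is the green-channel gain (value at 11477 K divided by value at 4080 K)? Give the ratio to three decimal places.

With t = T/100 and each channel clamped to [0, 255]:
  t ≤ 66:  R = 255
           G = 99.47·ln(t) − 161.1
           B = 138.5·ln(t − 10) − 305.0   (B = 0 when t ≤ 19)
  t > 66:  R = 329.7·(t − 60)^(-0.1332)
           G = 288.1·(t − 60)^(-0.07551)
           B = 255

At 4080 K (t = 40.8):
  G = 99.47·ln 40.8 − 161.1 = 99.47·3.7087 − 161.1 = 207.803.
At 11477 K (t = 114.77):
  G = 288.1·(114.77 − 60)^(-0.07551) = 288.1·54.77^(-0.07551) = 288.1·0.73913 = 212.944.
Gain = 212.944 / 207.803 = 1.0247 → 1.025.

1.025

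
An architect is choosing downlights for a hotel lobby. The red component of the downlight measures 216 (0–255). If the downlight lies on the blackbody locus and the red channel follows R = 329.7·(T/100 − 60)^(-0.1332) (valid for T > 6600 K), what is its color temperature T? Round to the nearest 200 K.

8400 K

(t − 60)^(-0.1332) = 216/329.7 = 0.65514.
t − 60 = 0.65514^(1/-0.1332) = 0.65514^(-7.508) = 23.926, so t = 83.926.
T = 100·t = 8393 K → 8400 K to the nearest 200 K.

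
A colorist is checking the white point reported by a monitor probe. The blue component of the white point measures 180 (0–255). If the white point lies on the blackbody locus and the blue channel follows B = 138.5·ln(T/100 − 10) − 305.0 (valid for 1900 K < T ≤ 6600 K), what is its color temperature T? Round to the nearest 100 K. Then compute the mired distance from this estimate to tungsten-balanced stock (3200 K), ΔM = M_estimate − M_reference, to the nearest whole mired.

-80 mireds

ln(t − 10) = (180 + 305.0) / 138.5 = 3.5018.
t − 10 = e^3.5018 = 33.175, so t = 43.175.
T = 100·t = 4318 K → 4300 K to the nearest 100 K.
M_estimate = 10⁶/4300 = 232.56; M_reference = 10⁶/3200 = 312.50.
ΔM = 232.56 − 312.50 = -79.94 → -80 mireds.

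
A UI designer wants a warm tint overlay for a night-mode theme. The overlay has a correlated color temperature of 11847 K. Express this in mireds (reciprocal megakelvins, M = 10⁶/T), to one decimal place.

M = 10⁶ / 11847 = 84.410 → 84.4 mireds.

84.4 mireds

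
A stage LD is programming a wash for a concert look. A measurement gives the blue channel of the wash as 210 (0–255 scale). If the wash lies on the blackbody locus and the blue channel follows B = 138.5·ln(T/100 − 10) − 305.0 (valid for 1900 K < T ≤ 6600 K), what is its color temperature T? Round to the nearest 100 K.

ln(t − 10) = (210 + 305.0) / 138.5 = 3.7184.
t − 10 = e^3.7184 = 41.199, so t = 51.199.
T = 100·t = 5120 K → 5100 K to the nearest 100 K.

5100 K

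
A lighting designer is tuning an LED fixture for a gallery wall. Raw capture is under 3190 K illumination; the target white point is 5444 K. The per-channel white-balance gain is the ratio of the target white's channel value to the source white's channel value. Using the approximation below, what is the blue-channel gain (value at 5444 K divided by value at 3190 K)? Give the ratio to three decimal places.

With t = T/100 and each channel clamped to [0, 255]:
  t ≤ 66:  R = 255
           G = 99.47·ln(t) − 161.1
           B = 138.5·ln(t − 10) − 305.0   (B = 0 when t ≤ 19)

At 3190 K (t = 31.9):
  B = 138.5·ln(31.9 − 10) − 305.0 = 138.5·ln 21.9 − 305.0 = 138.5·3.0865 − 305.0 = 122.478.
At 5444 K (t = 54.44):
  B = 138.5·ln(54.44 − 10) − 305.0 = 138.5·ln 44.44 − 305.0 = 138.5·3.7941 − 305.0 = 220.488.
Gain = 220.488 / 122.478 = 1.8002 → 1.800.

1.800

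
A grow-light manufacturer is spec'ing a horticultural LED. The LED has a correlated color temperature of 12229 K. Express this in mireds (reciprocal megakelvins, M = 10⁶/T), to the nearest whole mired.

M = 10⁶ / 12229 = 81.773 → 82 mireds.

82 mireds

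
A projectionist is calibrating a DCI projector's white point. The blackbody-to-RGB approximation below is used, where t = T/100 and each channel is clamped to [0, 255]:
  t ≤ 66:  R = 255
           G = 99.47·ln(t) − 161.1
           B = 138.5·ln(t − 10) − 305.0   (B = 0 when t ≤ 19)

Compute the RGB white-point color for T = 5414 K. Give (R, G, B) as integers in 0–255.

t = 5414/100 = 54.14; the t ≤ 66 branch applies.
R = 255 by definition for t ≤ 66.
G = 99.47·ln 54.14 − 161.1 = 99.47·3.9916 − 161.1 = 235.942.
B = 138.5·ln(54.14 − 10) − 305.0 = 138.5·ln 44.14 − 305.0 = 138.5·3.7874 − 305.0 = 219.550.
Rounded: (255, 236, 220).

(255, 236, 220)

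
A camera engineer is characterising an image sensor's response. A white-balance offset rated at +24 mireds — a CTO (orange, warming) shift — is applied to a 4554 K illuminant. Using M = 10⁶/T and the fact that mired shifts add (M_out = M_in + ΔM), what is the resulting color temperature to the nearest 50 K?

M_in = 10⁶/4554 = 219.59 mireds.
M_out = 219.59 + (+24) = 243.59 mireds.
T_out = 10⁶/243.59 = 4105.3 K → 4100 K.

4100 K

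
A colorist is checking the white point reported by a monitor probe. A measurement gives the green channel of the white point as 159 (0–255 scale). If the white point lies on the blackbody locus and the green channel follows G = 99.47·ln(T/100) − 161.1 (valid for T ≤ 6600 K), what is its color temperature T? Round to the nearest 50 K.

2500 K

ln t = (159 + 161.1) / 99.47 = 3.2181.
t = e^3.2181 = 24.980.
T = 100·t = 2498 K → 2500 K to the nearest 50 K.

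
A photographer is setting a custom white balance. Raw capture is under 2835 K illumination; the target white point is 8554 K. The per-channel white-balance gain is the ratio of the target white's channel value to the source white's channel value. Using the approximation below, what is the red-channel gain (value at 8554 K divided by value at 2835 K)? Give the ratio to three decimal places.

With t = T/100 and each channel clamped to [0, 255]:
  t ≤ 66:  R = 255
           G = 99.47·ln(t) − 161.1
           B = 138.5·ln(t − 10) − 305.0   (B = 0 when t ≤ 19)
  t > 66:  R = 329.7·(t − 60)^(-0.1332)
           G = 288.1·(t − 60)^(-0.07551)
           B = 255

0.840

At 2835 K (t = 28.35):
  R = 255 by definition for t ≤ 66.
At 8554 K (t = 85.54):
  R = 329.7·(85.54 − 60)^(-0.1332) = 329.7·25.54^(-0.1332) = 329.7·0.64947 = 214.130.
Gain = 214.130 / 255.000 = 0.8397 → 0.840.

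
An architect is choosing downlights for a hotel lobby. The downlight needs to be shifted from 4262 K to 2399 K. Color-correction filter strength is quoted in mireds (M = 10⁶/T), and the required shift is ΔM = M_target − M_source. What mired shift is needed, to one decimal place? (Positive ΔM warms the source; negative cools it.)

+182.2 mireds

M_source = 10⁶/4262 = 234.632; M_target = 10⁶/2399 = 416.840.
ΔM = 416.840 − 234.632 = 182.209 → +182.2 mireds, a warming shift.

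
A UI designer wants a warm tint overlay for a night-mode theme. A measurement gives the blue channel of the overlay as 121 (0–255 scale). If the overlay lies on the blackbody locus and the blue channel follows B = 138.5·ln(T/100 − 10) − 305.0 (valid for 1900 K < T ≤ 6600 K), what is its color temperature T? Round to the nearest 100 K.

ln(t − 10) = (121 + 305.0) / 138.5 = 3.0758.
t − 10 = e^3.0758 = 21.667, so t = 31.667.
T = 100·t = 3167 K → 3200 K to the nearest 100 K.

3200 K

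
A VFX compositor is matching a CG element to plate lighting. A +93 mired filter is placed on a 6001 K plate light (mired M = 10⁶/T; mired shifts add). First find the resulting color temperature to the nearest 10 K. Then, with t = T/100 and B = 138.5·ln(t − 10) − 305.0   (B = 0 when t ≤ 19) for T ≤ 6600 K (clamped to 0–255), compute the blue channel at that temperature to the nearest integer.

M_in = 10⁶/6001 = 166.64; M_out = 166.64 + (+93) = 259.64.
T_out = 10⁶/259.64 = 3851.5 K → 3850 K; t = 38.5.
B = 138.5·ln(38.5 − 10) − 305.0 = 138.5·ln 28.5 − 305.0 = 138.5·3.3499 − 305.0 = 158.962.
Rounded: 159.

159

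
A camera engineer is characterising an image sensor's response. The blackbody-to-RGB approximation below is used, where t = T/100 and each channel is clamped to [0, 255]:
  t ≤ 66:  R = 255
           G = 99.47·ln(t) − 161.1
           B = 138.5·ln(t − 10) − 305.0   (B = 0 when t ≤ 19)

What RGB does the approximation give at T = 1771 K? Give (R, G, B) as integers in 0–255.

(255, 125, 0)

t = 1771/100 = 17.71; the t ≤ 66 branch applies.
R = 255 by definition for t ≤ 66.
G = 99.47·ln 17.71 − 161.1 = 99.47·2.8741 − 161.1 = 124.790.
t = 17.71 ≤ 19, so B = 0.
Rounded: (255, 125, 0).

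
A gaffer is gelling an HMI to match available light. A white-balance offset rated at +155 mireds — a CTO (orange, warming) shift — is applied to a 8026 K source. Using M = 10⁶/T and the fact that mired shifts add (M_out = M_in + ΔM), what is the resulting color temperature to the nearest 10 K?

M_in = 10⁶/8026 = 124.60 mireds.
M_out = 124.60 + (+155) = 279.60 mireds.
T_out = 10⁶/279.60 = 3576.6 K → 3580 K.

3580 K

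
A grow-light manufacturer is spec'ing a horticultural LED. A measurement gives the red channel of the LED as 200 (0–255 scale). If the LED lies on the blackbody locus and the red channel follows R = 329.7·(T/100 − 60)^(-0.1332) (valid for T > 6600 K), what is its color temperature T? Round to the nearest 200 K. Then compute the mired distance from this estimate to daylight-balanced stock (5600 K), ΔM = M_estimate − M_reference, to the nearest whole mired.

(t − 60)^(-0.1332) = 200/329.7 = 0.60661.
t − 60 = 0.60661^(1/-0.1332) = 0.60661^(-7.508) = 42.638, so t = 102.638.
T = 100·t = 10264 K → 10200 K to the nearest 200 K.
M_estimate = 10⁶/10200 = 98.04; M_reference = 10⁶/5600 = 178.57.
ΔM = 98.04 − 178.57 = -80.53 → -81 mireds.

-81 mireds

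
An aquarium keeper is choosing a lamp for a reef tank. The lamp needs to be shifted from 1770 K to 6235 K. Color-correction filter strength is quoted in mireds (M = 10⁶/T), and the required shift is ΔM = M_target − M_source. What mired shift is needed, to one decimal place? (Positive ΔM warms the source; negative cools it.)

M_source = 10⁶/1770 = 564.972; M_target = 10⁶/6235 = 160.385.
ΔM = 160.385 − 564.972 = -404.587 → -404.6 mireds, a cooling shift.

-404.6 mireds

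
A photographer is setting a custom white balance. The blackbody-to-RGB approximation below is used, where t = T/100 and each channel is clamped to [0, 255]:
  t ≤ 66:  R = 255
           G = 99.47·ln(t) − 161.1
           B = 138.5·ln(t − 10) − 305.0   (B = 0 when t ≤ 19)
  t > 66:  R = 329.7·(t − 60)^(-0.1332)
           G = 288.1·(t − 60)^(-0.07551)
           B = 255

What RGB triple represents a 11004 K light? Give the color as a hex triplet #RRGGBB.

t = 11004/100 = 110.04; the t > 66 branch applies.
R = 329.7·(110.04 − 60)^(-0.1332) = 329.7·50.04^(-0.1332) = 329.7·0.59381 = 195.781.
G = 288.1·(110.04 − 60)^(-0.07551) = 288.1·50.04^(-0.07551) = 288.1·0.74419 = 214.401.
B = 255 by definition for t > 66.
Rounded: (196, 214, 255).
In hex: #C4D6FF.

#C4D6FF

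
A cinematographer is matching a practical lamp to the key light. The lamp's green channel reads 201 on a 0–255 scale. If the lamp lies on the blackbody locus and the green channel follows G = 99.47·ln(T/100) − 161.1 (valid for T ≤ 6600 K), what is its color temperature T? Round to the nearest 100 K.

3800 K

ln t = (201 + 161.1) / 99.47 = 3.6403.
t = e^3.6403 = 38.103.
T = 100·t = 3810 K → 3800 K to the nearest 100 K.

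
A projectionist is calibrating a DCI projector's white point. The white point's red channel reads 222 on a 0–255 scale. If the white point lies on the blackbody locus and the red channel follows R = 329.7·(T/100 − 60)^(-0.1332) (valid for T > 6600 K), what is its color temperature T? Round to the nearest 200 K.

8000 K

(t − 60)^(-0.1332) = 222/329.7 = 0.67334.
t − 60 = 0.67334^(1/-0.1332) = 0.67334^(-7.508) = 19.478, so t = 79.478.
T = 100·t = 7948 K → 8000 K to the nearest 200 K.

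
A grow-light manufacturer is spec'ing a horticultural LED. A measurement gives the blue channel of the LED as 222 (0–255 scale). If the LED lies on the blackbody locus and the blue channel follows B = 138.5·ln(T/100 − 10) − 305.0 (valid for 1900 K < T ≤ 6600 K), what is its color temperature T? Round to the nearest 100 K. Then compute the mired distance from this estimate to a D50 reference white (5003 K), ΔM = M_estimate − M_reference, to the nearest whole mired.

ln(t − 10) = (222 + 305.0) / 138.5 = 3.8051.
t − 10 = e^3.8051 = 44.928, so t = 54.928.
T = 100·t = 5493 K → 5500 K to the nearest 100 K.
M_estimate = 10⁶/5500 = 181.82; M_reference = 10⁶/5003 = 199.88.
ΔM = 181.82 − 199.88 = -18.06 → -18 mireds.

-18 mireds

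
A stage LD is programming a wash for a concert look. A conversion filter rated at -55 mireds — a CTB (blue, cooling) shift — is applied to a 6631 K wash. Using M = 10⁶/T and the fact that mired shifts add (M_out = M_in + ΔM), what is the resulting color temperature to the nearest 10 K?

10440 K

M_in = 10⁶/6631 = 150.81 mireds.
M_out = 150.81 + (-55) = 95.81 mireds.
T_out = 10⁶/95.81 = 10437.7 K → 10440 K.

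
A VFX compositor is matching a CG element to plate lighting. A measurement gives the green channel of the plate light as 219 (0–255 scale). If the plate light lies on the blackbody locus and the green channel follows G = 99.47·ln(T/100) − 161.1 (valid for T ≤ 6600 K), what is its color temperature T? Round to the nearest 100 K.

4600 K

ln t = (219 + 161.1) / 99.47 = 3.8213.
t = e^3.8213 = 45.661.
T = 100·t = 4566 K → 4600 K to the nearest 100 K.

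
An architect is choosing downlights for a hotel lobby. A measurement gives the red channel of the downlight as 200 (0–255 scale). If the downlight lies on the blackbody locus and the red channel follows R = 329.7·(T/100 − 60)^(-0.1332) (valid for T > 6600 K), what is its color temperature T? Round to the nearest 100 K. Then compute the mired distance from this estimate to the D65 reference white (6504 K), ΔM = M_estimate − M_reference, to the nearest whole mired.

-57 mireds

(t − 60)^(-0.1332) = 200/329.7 = 0.60661.
t − 60 = 0.60661^(1/-0.1332) = 0.60661^(-7.508) = 42.638, so t = 102.638.
T = 100·t = 10264 K → 10300 K to the nearest 100 K.
M_estimate = 10⁶/10300 = 97.09; M_reference = 10⁶/6504 = 153.75.
ΔM = 97.09 − 153.75 = -56.66 → -57 mireds.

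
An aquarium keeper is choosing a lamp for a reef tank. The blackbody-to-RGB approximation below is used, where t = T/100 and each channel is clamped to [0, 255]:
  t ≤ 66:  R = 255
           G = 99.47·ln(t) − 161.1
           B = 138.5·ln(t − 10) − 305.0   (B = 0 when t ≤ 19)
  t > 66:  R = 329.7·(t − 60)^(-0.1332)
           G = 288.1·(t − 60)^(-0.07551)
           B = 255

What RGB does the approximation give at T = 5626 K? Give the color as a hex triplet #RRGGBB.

#FFF0E2

t = 5626/100 = 56.26; the t ≤ 66 branch applies.
R = 255 by definition for t ≤ 66.
G = 99.47·ln 56.26 − 161.1 = 99.47·4.0300 − 161.1 = 239.762.
B = 138.5·ln(56.26 − 10) − 305.0 = 138.5·ln 46.26 − 305.0 = 138.5·3.8343 − 305.0 = 226.047.
Rounded: (255, 240, 226).
In hex: #FFF0E2.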